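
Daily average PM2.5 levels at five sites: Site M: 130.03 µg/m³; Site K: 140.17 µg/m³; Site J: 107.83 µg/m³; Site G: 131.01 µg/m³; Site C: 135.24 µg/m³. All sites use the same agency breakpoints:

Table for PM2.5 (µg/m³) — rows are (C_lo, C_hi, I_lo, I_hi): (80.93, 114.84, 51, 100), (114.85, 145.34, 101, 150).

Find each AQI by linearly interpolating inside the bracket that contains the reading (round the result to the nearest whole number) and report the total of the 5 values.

Site M: 130.03 lies in 114.85–145.34, so I_lo=101, I_hi=150, C_lo=114.85, C_hi=145.34.
(150−101)/(145.34−114.85) × (130.03−114.85) + 101 = 49/30.49 × 15.18 + 101 ≈ 125.40 → 125.
Site K: 140.17 lies in 114.85–145.34, so I_lo=101, I_hi=150, C_lo=114.85, C_hi=145.34.
(150−101)/(145.34−114.85) × (140.17−114.85) + 101 = 49/30.49 × 25.32 + 101 ≈ 141.69 → 142.
Site J 107.83: bracket 80.93–114.84 → index 51–100; slope 49/33.91, offset 26.90.
AQI = 51 + 49/33.91·26.90 ≈ 89.87 ⇒ 90.
Site G 131.01: bracket 114.85–145.34 → index 101–150; slope 49/30.49, offset 16.16.
AQI = 101 + 49/30.49·16.16 ≈ 126.97 ⇒ 127.
Site C: row 114.85–145.34 (AQI 101–150). (150−101)·(135.24−114.85)/(145.34−114.85) + 101 = 49·20.39/30.49 + 101 ≈ 133.77 → 134.
AQIs: Site M=125, Site K=142, Site J=90, Site G=127, Site C=134. Sum = 125 + 142 + 90 + 127 + 134 = 618.

618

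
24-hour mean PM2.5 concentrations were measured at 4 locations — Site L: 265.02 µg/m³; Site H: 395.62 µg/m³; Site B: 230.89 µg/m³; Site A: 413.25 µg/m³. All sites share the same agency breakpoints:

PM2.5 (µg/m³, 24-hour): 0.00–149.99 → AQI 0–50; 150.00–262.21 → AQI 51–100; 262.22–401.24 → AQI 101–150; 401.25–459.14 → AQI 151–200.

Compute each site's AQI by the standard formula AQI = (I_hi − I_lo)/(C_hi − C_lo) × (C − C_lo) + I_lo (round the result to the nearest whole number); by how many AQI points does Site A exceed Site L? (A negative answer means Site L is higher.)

Site L: row 262.22–401.24 (AQI 101–150). (150−101)·(265.02−262.22)/(401.24−262.22) + 101 = 49·2.80/139.02 + 101 ≈ 101.99 → 102.
Site H 395.62: bracket 262.22–401.24 → index 101–150; slope 49/139.02, offset 133.40.
AQI = 101 + 49/139.02·133.40 ≈ 148.02 ⇒ 148.
Site B: 230.89 ∈ [150.00, 262.21] ↔ index [51, 100].
51 + (230.89−150.00)·(100−51)/(262.21−150.00) = 51 + 80.89·49/112.21 ≈ 86.32, so AQI = 86.
Site A 413.25: bracket 401.25–459.14 → index 151–200; slope 49/57.89, offset 12.00.
AQI = 151 + 49/57.89·12.00 ≈ 161.16 ⇒ 161.
AQIs: Site L=102, Site H=148, Site B=86, Site A=161. Site A (161) − Site L (102) = 59.

59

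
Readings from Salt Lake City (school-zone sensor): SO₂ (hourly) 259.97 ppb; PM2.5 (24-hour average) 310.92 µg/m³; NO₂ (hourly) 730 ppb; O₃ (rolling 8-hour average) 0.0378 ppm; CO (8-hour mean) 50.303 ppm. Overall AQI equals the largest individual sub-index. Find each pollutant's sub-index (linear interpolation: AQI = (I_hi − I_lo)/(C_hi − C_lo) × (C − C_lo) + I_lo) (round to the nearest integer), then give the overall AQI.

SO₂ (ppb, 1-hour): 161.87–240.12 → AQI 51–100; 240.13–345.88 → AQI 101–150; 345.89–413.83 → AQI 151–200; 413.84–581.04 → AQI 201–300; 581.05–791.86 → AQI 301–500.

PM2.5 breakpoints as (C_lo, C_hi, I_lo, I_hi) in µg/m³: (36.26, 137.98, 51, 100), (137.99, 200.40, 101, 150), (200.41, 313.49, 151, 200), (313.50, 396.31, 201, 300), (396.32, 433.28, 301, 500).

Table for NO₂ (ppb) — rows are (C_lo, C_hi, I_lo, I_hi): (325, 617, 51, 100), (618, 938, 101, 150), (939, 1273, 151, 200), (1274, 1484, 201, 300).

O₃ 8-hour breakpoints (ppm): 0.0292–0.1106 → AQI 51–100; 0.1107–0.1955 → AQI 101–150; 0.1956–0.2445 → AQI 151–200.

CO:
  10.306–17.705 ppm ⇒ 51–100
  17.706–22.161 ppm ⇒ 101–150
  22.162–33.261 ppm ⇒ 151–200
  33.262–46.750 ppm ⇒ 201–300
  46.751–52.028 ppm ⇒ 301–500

SO₂: 259.97 lies in 240.13–345.88, so I_lo=101, I_hi=150, C_lo=240.13, C_hi=345.88.
(150−101)/(345.88−240.13) × (259.97−240.13) + 101 = 49/105.75 × 19.84 + 101 ≈ 110.19 → 110.
PM2.5: row 200.41–313.49 (AQI 151–200). (200−151)·(310.92−200.41)/(313.49−200.41) + 151 = 49·110.51/113.08 + 151 ≈ 198.89 → 199.
NO₂ 730: bracket 618–938 → index 101–150; slope 49/320, offset 112.
AQI = 101 + 49/320·112 ≈ 118.15 ⇒ 118.
O₃: row 0.0292–0.1106 (AQI 51–100). (100−51)·(0.0378−0.0292)/(0.1106−0.0292) + 51 = 49·0.0086/0.0814 + 51 ≈ 56.18 → 56.
CO: 50.303 lies in 46.751–52.028, so I_lo=301, I_hi=500, C_lo=46.751, C_hi=52.028.
(500−301)/(52.028−46.751) × (50.303−46.751) + 301 = 199/5.277 × 3.552 + 301 ≈ 434.95 → 435.
Sub-indices: SO₂→110, PM2.5→199, NO₂→118, O₃→56, CO→435. Overall AQI = max = 435; dominant pollutant is CO.

435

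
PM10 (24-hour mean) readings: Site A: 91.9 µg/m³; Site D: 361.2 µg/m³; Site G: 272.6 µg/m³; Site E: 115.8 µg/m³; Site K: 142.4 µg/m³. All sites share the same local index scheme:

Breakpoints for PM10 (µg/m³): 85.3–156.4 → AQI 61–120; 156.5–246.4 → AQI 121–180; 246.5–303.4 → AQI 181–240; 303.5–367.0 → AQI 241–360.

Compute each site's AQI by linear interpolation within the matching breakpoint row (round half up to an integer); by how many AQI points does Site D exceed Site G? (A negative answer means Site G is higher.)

Site A: 91.9 ∈ [85.3, 156.4] ↔ index [61, 120].
61 + (91.9−85.3)·(120−61)/(156.4−85.3) = 61 + 6.6·59/71.1 ≈ 66.48, so AQI = 66.
Site D: 361.2 lies in 303.5–367.0, so I_lo=241, I_hi=360, C_lo=303.5, C_hi=367.0.
(360−241)/(367.0−303.5) × (361.2−303.5) + 241 = 119/63.5 × 57.7 + 241 ≈ 349.13 → 349.
Site G: row 246.5–303.4 (AQI 181–240). (240−181)·(272.6−246.5)/(303.4−246.5) + 181 = 59·26.1/56.9 + 181 ≈ 208.06 → 208.
Site E 115.8: bracket 85.3–156.4 → index 61–120; slope 59/71.1, offset 30.5.
AQI = 61 + 59/71.1·30.5 ≈ 86.31 ⇒ 86.
Site K: 142.4 ∈ [85.3, 156.4] ↔ index [61, 120].
61 + (142.4−85.3)·(120−61)/(156.4−85.3) = 61 + 57.1·59/71.1 ≈ 108.38, so AQI = 108.
AQIs: Site A=66, Site D=349, Site G=208, Site E=86, Site K=108. Site D (349) − Site G (208) = 141.

141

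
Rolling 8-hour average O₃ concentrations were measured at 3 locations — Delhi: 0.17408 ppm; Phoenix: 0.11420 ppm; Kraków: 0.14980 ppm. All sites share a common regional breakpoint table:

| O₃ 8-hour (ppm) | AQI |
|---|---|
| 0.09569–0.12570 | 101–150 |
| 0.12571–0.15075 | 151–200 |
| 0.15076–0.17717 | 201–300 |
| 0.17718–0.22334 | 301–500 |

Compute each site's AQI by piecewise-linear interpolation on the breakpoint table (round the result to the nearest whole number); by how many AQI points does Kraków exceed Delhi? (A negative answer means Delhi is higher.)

-90

Delhi: 0.17408 lies in 0.15076–0.17717, so I_lo=201, I_hi=300, C_lo=0.15076, C_hi=0.17717.
(300−201)/(0.17717−0.15076) × (0.17408−0.15076) + 201 = 99/0.02641 × 0.02332 + 201 ≈ 288.42 → 288.
Phoenix 0.11420: bracket 0.09569–0.12570 → index 101–150; slope 49/0.03001, offset 0.01851.
AQI = 101 + 49/0.03001·0.01851 ≈ 131.22 ⇒ 131.
Kraków 0.14980: bracket 0.12571–0.15075 → index 151–200; slope 49/0.02504, offset 0.02409.
AQI = 151 + 49/0.02504·0.02409 ≈ 198.14 ⇒ 198.
AQIs: Delhi=288, Phoenix=131, Kraków=198. Kraków (198) − Delhi (288) = -90.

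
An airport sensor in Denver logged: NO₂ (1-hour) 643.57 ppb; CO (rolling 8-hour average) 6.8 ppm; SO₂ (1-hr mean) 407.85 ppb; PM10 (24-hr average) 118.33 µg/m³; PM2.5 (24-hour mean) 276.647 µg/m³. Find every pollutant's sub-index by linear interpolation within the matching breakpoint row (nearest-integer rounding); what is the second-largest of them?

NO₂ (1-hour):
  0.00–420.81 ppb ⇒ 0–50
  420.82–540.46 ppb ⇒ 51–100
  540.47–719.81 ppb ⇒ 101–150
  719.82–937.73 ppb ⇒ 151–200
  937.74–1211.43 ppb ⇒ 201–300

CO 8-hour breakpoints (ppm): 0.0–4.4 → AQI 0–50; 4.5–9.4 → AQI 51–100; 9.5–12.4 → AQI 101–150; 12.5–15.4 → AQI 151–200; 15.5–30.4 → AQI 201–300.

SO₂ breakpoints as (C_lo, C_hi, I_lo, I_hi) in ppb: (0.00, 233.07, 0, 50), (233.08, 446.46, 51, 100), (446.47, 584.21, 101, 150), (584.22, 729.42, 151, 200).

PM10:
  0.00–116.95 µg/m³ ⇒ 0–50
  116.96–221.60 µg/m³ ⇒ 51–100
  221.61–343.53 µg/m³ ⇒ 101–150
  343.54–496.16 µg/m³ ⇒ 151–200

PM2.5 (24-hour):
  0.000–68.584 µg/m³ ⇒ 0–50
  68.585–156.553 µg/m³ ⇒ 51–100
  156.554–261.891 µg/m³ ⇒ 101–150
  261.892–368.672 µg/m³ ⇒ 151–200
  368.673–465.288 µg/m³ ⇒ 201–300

129

NO₂: 643.57 ∈ [540.47, 719.81] ↔ index [101, 150].
101 + (643.57−540.47)·(150−101)/(719.81−540.47) = 101 + 103.10·49/179.34 ≈ 129.17, so AQI = 129.
CO: row 4.5–9.4 (AQI 51–100). (100−51)·(6.8−4.5)/(9.4−4.5) + 51 = 49·2.3/4.9 + 51 ≈ 74.00 → 74.
SO₂ 407.85: bracket 233.08–446.46 → index 51–100; slope 49/213.38, offset 174.77.
AQI = 51 + 49/213.38·174.77 ≈ 91.13 ⇒ 91.
PM10: 118.33 ∈ [116.96, 221.60] ↔ index [51, 100].
51 + (118.33−116.96)·(100−51)/(221.60−116.96) = 51 + 1.37·49/104.64 ≈ 51.64, so AQI = 52.
PM2.5: 276.647 lies in 261.892–368.672, so I_lo=151, I_hi=200, C_lo=261.892, C_hi=368.672.
(200−151)/(368.672−261.892) × (276.647−261.892) + 151 = 49/106.780 × 14.755 + 151 ≈ 157.77 → 158.
Sub-indices: NO₂→129, CO→74, SO₂→91, PM10→52, PM2.5→158. Ranked high→low: 158, 129, 91, 74, 52. Second-highest sub-index = 129.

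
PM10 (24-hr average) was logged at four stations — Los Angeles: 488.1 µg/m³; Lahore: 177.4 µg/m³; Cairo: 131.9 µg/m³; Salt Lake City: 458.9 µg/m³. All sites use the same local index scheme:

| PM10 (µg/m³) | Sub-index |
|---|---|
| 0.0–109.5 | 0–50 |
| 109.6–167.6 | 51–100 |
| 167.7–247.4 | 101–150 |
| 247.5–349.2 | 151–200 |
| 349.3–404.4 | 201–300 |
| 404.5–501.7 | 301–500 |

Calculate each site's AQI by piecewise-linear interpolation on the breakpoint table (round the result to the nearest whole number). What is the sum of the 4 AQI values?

1061

Los Angeles: row 404.5–501.7 (AQI 301–500). (500−301)·(488.1−404.5)/(501.7−404.5) + 301 = 199·83.6/97.2 + 301 ≈ 472.16 → 472.
Lahore 177.4: bracket 167.7–247.4 → index 101–150; slope 49/79.7, offset 9.7.
AQI = 101 + 49/79.7·9.7 ≈ 106.96 ⇒ 107.
Cairo: 131.9 lies in 109.6–167.6, so I_lo=51, I_hi=100, C_lo=109.6, C_hi=167.6.
(100−51)/(167.6−109.6) × (131.9−109.6) + 51 = 49/58.0 × 22.3 + 51 ≈ 69.84 → 70.
Salt Lake City 458.9: bracket 404.5–501.7 → index 301–500; slope 199/97.2, offset 54.4.
AQI = 301 + 199/97.2·54.4 ≈ 412.37 ⇒ 412.
AQIs: Los Angeles=472, Lahore=107, Cairo=70, Salt Lake City=412. Sum = 472 + 107 + 70 + 412 = 1061.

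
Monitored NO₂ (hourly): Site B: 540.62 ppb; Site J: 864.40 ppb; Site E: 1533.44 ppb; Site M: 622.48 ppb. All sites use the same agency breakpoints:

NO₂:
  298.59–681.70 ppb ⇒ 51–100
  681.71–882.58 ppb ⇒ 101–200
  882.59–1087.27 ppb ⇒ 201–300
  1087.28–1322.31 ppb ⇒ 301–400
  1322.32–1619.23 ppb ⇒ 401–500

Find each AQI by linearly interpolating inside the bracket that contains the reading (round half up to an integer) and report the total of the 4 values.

836

Site B: 540.62 lies in 298.59–681.70, so I_lo=51, I_hi=100, C_lo=298.59, C_hi=681.70.
(100−51)/(681.70−298.59) × (540.62−298.59) + 51 = 49/383.11 × 242.03 + 51 ≈ 81.96 → 82.
Site J: 864.40 lies in 681.71–882.58, so I_lo=101, I_hi=200, C_lo=681.71, C_hi=882.58.
(200−101)/(882.58−681.71) × (864.40−681.71) + 101 = 99/200.87 × 182.69 + 101 ≈ 191.04 → 191.
Site E: 1533.44 lies in 1322.32–1619.23, so I_lo=401, I_hi=500, C_lo=1322.32, C_hi=1619.23.
(500−401)/(1619.23−1322.32) × (1533.44−1322.32) + 401 = 99/296.91 × 211.12 + 401 ≈ 471.39 → 471.
Site M: 622.48 ∈ [298.59, 681.70] ↔ index [51, 100].
51 + (622.48−298.59)·(100−51)/(681.70−298.59) = 51 + 323.89·49/383.11 ≈ 92.43, so AQI = 92.
AQIs: Site B=82, Site J=191, Site E=471, Site M=92. Sum = 82 + 191 + 471 + 92 = 836.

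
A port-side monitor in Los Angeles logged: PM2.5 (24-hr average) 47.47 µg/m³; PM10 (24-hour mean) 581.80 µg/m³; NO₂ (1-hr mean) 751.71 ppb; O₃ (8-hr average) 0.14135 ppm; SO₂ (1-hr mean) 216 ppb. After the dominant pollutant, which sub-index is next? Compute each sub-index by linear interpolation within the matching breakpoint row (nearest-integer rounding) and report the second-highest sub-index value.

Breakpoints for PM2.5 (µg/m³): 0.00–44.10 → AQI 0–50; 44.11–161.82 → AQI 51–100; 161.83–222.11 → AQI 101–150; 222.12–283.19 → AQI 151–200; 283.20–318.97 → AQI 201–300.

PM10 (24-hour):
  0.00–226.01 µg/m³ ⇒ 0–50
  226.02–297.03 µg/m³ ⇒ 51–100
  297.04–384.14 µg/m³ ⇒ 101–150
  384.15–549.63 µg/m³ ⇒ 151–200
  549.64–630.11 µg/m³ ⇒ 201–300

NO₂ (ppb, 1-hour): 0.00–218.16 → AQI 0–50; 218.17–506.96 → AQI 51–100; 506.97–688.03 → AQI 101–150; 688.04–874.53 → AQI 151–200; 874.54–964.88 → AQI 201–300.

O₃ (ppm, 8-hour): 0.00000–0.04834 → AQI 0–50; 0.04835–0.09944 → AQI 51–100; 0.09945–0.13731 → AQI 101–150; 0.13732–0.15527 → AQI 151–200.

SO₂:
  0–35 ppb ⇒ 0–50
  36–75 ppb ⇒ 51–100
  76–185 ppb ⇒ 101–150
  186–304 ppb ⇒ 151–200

PM2.5: 47.47 lies in 44.11–161.82, so I_lo=51, I_hi=100, C_lo=44.11, C_hi=161.82.
(100−51)/(161.82−44.11) × (47.47−44.11) + 51 = 49/117.71 × 3.36 + 51 ≈ 52.40 → 52.
PM10 581.80: bracket 549.64–630.11 → index 201–300; slope 99/80.47, offset 32.16.
AQI = 201 + 99/80.47·32.16 ≈ 240.57 ⇒ 241.
NO₂: row 688.04–874.53 (AQI 151–200). (200−151)·(751.71−688.04)/(874.53−688.04) + 151 = 49·63.67/186.49 + 151 ≈ 167.73 → 168.
O₃: row 0.13732–0.15527 (AQI 151–200). (200−151)·(0.14135−0.13732)/(0.15527−0.13732) + 151 = 49·0.00403/0.01795 + 151 ≈ 162.00 → 162.
SO₂: 216 lies in 186–304, so I_lo=151, I_hi=200, C_lo=186, C_hi=304.
(200−151)/(304−186) × (216−186) + 151 = 49/118 × 30 + 151 ≈ 163.46 → 163.
Sub-indices: PM2.5→52, PM10→241, NO₂→168, O₃→162, SO₂→163. Ranked high→low: 241, 168, 163, 162, 52. Second-highest sub-index = 168.

168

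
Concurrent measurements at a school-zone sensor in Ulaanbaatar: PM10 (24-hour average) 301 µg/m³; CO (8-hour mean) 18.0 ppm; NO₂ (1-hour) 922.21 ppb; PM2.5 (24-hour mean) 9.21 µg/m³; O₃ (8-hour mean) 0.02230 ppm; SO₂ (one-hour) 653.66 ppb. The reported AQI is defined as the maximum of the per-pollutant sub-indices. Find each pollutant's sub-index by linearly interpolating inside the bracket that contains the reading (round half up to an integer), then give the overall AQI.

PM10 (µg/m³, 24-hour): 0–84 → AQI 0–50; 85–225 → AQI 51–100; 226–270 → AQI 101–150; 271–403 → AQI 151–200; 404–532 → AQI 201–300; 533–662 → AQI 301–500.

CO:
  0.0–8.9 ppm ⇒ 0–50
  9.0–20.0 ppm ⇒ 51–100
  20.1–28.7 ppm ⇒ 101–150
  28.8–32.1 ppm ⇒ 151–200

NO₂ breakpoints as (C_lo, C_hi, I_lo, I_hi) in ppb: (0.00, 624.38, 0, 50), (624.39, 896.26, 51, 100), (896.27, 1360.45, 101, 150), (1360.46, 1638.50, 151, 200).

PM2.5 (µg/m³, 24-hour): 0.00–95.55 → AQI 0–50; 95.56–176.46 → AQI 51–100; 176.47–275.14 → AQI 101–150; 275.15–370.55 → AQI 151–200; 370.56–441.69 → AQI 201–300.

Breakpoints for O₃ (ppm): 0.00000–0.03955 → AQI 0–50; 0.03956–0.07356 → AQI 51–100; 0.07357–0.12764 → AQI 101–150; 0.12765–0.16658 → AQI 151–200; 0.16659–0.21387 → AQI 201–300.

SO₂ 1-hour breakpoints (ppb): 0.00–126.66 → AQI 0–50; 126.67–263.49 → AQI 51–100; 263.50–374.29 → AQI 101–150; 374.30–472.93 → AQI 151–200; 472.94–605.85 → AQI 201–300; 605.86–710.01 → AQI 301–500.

392

PM10: 301 ∈ [271, 403] ↔ index [151, 200].
151 + (301−271)·(200−151)/(403−271) = 151 + 30·49/132 ≈ 162.14, so AQI = 162.
CO: row 9.0–20.0 (AQI 51–100). (100−51)·(18.0−9.0)/(20.0−9.0) + 51 = 49·9.0/11.0 + 51 ≈ 91.09 → 91.
NO₂: row 896.27–1360.45 (AQI 101–150). (150−101)·(922.21−896.27)/(1360.45−896.27) + 101 = 49·25.94/464.18 + 101 ≈ 103.74 → 104.
PM2.5: row 0.00–95.55 (AQI 0–50). (50−0)·(9.21−0.00)/(95.55−0.00) + 0 = 50·9.21/95.55 + 0 ≈ 4.82 → 5.
O₃ 0.02230: bracket 0.00000–0.03955 → index 0–50; slope 50/0.03955, offset 0.02230.
AQI = 0 + 50/0.03955·0.02230 ≈ 28.19 ⇒ 28.
SO₂ 653.66: bracket 605.86–710.01 → index 301–500; slope 199/104.15, offset 47.80.
AQI = 301 + 199/104.15·47.80 ≈ 392.33 ⇒ 392.
Sub-indices: PM10→162, CO→91, NO₂→104, PM2.5→5, O₃→28, SO₂→392. Overall AQI = max = 392; dominant pollutant is SO₂.
AQI 392: Hazardous.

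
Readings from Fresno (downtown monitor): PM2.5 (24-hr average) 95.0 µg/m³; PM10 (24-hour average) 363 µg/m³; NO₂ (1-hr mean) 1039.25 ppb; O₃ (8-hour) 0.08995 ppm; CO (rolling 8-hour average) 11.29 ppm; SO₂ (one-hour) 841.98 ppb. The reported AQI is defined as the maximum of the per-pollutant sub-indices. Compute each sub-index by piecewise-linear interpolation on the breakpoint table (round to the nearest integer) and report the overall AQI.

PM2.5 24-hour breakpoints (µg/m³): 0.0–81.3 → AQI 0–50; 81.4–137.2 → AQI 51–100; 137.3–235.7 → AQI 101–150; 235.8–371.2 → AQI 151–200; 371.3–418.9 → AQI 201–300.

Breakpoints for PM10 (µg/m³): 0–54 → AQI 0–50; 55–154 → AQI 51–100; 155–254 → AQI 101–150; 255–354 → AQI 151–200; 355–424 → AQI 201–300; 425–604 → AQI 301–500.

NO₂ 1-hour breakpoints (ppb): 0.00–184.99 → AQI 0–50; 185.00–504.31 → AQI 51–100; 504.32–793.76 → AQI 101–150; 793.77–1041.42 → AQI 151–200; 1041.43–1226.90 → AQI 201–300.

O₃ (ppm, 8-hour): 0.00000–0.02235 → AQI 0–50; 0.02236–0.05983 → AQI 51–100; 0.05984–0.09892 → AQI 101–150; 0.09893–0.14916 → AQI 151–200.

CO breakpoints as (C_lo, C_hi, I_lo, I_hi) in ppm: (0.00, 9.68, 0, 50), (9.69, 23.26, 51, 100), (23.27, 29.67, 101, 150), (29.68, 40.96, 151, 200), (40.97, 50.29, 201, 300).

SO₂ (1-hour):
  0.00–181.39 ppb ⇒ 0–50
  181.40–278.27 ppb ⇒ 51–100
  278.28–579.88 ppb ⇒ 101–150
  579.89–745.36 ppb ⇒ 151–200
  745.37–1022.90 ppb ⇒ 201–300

PM2.5: row 81.4–137.2 (AQI 51–100). (100−51)·(95.0−81.4)/(137.2−81.4) + 51 = 49·13.6/55.8 + 51 ≈ 62.94 → 63.
PM10: 363 ∈ [355, 424] ↔ index [201, 300].
201 + (363−355)·(300−201)/(424−355) = 201 + 8·99/69 ≈ 212.48, so AQI = 212.
NO₂: row 793.77–1041.42 (AQI 151–200). (200−151)·(1039.25−793.77)/(1041.42−793.77) + 151 = 49·245.48/247.65 + 151 ≈ 199.57 → 200.
O₃ 0.08995: bracket 0.05984–0.09892 → index 101–150; slope 49/0.03908, offset 0.03011.
AQI = 101 + 49/0.03908·0.03011 ≈ 138.75 ⇒ 139.
CO: 11.29 ∈ [9.69, 23.26] ↔ index [51, 100].
51 + (11.29−9.69)·(100−51)/(23.26−9.69) = 51 + 1.60·49/13.57 ≈ 56.78, so AQI = 57.
SO₂: 841.98 lies in 745.37–1022.90, so I_lo=201, I_hi=300, C_lo=745.37, C_hi=1022.90.
(300−201)/(1022.90−745.37) × (841.98−745.37) + 201 = 99/277.53 × 96.61 + 201 ≈ 235.46 → 235.
Sub-indices: PM2.5→63, PM10→212, NO₂→200, O₃→139, CO→57, SO₂→235. Overall AQI = max = 235; dominant pollutant is SO₂.

235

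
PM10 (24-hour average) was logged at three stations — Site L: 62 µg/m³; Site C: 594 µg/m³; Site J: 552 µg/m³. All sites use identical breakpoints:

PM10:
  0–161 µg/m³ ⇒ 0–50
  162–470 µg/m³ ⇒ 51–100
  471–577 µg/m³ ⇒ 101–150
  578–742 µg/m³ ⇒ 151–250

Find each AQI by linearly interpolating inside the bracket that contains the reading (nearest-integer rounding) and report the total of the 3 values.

Site L 62: bracket 0–161 → index 0–50; slope 50/161, offset 62.
AQI = 0 + 50/161·62 ≈ 19.25 ⇒ 19.
Site C: row 578–742 (AQI 151–250). (250−151)·(594−578)/(742−578) + 151 = 99·16/164 + 151 ≈ 160.66 → 161.
Site J: row 471–577 (AQI 101–150). (150−101)·(552−471)/(577−471) + 101 = 49·81/106 + 101 ≈ 138.44 → 138.
AQIs: Site L=19, Site C=161, Site J=138. Sum = 19 + 161 + 138 = 318.

318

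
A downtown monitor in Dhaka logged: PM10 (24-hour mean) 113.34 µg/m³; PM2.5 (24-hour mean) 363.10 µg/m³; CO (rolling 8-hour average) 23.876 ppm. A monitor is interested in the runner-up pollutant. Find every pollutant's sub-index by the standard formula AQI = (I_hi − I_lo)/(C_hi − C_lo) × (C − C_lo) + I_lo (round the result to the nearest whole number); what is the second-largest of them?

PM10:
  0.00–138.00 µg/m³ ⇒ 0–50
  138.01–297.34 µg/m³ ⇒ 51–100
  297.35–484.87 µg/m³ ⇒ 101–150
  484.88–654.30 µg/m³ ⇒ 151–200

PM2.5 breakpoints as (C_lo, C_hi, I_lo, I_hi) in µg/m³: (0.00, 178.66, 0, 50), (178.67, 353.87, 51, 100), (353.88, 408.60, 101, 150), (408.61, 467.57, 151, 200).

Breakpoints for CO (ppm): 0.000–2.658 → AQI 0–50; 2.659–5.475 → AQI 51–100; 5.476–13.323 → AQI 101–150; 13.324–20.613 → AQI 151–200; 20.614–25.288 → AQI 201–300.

PM10: 113.34 ∈ [0.00, 138.00] ↔ index [0, 50].
0 + (113.34−0.00)·(50−0)/(138.00−0.00) = 0 + 113.34·50/138.00 ≈ 41.07, so AQI = 41.
PM2.5 363.10: bracket 353.88–408.60 → index 101–150; slope 49/54.72, offset 9.22.
AQI = 101 + 49/54.72·9.22 ≈ 109.26 ⇒ 109.
CO: row 20.614–25.288 (AQI 201–300). (300−201)·(23.876−20.614)/(25.288−20.614) + 201 = 99·3.262/4.674 + 201 ≈ 270.09 → 270.
Sub-indices: PM10→41, PM2.5→109, CO→270. Ranked high→low: 270, 109, 41. Second-highest sub-index = 109.

109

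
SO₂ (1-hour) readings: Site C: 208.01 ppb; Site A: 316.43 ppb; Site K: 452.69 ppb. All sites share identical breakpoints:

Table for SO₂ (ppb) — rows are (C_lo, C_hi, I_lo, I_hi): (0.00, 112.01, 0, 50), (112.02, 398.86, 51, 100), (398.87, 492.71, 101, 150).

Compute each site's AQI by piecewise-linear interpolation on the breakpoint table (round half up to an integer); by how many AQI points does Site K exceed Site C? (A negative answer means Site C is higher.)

Site C: 208.01 lies in 112.02–398.86, so I_lo=51, I_hi=100, C_lo=112.02, C_hi=398.86.
(100−51)/(398.86−112.02) × (208.01−112.02) + 51 = 49/286.84 × 95.99 + 51 ≈ 67.40 → 67.
Site A: 316.43 ∈ [112.02, 398.86] ↔ index [51, 100].
51 + (316.43−112.02)·(100−51)/(398.86−112.02) = 51 + 204.41·49/286.84 ≈ 85.92, so AQI = 86.
Site K: 452.69 lies in 398.87–492.71, so I_lo=101, I_hi=150, C_lo=398.87, C_hi=492.71.
(150−101)/(492.71−398.87) × (452.69−398.87) + 101 = 49/93.84 × 53.82 + 101 ≈ 129.10 → 129.
AQIs: Site C=67, Site A=86, Site K=129. Site K (129) − Site C (67) = 62.

62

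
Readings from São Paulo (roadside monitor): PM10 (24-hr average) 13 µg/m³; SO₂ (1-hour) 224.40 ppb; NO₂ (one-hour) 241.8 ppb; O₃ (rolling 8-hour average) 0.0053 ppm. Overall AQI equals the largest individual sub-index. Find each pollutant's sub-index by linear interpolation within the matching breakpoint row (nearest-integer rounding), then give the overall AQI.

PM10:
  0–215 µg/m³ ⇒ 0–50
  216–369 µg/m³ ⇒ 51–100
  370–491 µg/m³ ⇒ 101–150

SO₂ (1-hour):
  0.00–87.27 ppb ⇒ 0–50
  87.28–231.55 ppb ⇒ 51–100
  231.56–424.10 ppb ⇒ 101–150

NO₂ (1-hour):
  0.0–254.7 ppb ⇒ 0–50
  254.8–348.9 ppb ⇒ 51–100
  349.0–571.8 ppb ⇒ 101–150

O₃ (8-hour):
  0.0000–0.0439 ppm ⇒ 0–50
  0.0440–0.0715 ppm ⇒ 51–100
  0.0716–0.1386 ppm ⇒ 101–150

98

PM10: 13 lies in 0–215, so I_lo=0, I_hi=50, C_lo=0, C_hi=215.
(50−0)/(215−0) × (13−0) + 0 = 50/215 × 13 + 0 ≈ 3.02 → 3.
SO₂: row 87.28–231.55 (AQI 51–100). (100−51)·(224.40−87.28)/(231.55−87.28) + 51 = 49·137.12/144.27 + 51 ≈ 97.57 → 98.
NO₂: row 0.0–254.7 (AQI 0–50). (50−0)·(241.8−0.0)/(254.7−0.0) + 0 = 50·241.8/254.7 + 0 ≈ 47.47 → 47.
O₃: 0.0053 lies in 0.0000–0.0439, so I_lo=0, I_hi=50, C_lo=0.0000, C_hi=0.0439.
(50−0)/(0.0439−0.0000) × (0.0053−0.0000) + 0 = 50/0.0439 × 0.0053 + 0 ≈ 6.04 → 6.
Sub-indices: PM10→3, SO₂→98, NO₂→47, O₃→6. Overall AQI = max = 98; dominant pollutant is SO₂.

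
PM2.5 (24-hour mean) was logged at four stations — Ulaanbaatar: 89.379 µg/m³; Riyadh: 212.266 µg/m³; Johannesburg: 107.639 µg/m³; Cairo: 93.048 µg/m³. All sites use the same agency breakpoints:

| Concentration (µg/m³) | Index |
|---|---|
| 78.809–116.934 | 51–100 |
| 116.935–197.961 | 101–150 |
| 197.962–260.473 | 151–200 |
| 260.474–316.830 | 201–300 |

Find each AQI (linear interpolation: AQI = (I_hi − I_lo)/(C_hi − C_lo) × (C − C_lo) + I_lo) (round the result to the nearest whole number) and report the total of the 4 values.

384

Ulaanbaatar: 89.379 ∈ [78.809, 116.934] ↔ index [51, 100].
51 + (89.379−78.809)·(100−51)/(116.934−78.809) = 51 + 10.570·49/38.125 ≈ 64.59, so AQI = 65.
Riyadh: 212.266 lies in 197.962–260.473, so I_lo=151, I_hi=200, C_lo=197.962, C_hi=260.473.
(200−151)/(260.473−197.962) × (212.266−197.962) + 151 = 49/62.511 × 14.304 + 151 ≈ 162.21 → 162.
Johannesburg 107.639: bracket 78.809–116.934 → index 51–100; slope 49/38.125, offset 28.830.
AQI = 51 + 49/38.125·28.830 ≈ 88.05 ⇒ 88.
Cairo: row 78.809–116.934 (AQI 51–100). (100−51)·(93.048−78.809)/(116.934−78.809) + 51 = 49·14.239/38.125 + 51 ≈ 69.30 → 69.
AQIs: Ulaanbaatar=65, Riyadh=162, Johannesburg=88, Cairo=69. Sum = 65 + 162 + 88 + 69 = 384.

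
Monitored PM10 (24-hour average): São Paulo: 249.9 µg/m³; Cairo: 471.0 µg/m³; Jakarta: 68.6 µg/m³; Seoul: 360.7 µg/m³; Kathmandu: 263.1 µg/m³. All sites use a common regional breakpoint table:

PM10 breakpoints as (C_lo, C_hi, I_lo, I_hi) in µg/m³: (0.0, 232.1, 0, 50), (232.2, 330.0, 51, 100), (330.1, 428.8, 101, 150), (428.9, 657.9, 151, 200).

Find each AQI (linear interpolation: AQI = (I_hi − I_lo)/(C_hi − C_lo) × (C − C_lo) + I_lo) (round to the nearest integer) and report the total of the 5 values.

417

São Paulo 249.9: bracket 232.2–330.0 → index 51–100; slope 49/97.8, offset 17.7.
AQI = 51 + 49/97.8·17.7 ≈ 59.87 ⇒ 60.
Cairo 471.0: bracket 428.9–657.9 → index 151–200; slope 49/229.0, offset 42.1.
AQI = 151 + 49/229.0·42.1 ≈ 160.01 ⇒ 160.
Jakarta: 68.6 ∈ [0.0, 232.1] ↔ index [0, 50].
0 + (68.6−0.0)·(50−0)/(232.1−0.0) = 0 + 68.6·50/232.1 ≈ 14.78, so AQI = 15.
Seoul: 360.7 ∈ [330.1, 428.8] ↔ index [101, 150].
101 + (360.7−330.1)·(150−101)/(428.8−330.1) = 101 + 30.6·49/98.7 ≈ 116.19, so AQI = 116.
Kathmandu: 263.1 ∈ [232.2, 330.0] ↔ index [51, 100].
51 + (263.1−232.2)·(100−51)/(330.0−232.2) = 51 + 30.9·49/97.8 ≈ 66.48, so AQI = 66.
AQIs: São Paulo=60, Cairo=160, Jakarta=15, Seoul=116, Kathmandu=66. Sum = 60 + 160 + 15 + 116 + 66 = 417.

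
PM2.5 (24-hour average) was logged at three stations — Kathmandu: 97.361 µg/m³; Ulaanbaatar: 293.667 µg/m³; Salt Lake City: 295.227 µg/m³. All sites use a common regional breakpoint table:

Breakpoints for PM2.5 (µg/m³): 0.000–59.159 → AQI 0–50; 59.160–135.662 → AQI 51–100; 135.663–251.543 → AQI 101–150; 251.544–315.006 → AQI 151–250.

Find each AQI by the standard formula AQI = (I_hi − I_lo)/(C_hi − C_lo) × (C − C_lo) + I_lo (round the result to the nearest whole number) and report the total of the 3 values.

Kathmandu: row 59.160–135.662 (AQI 51–100). (100−51)·(97.361−59.160)/(135.662−59.160) + 51 = 49·38.201/76.502 + 51 ≈ 75.47 → 75.
Ulaanbaatar 293.667: bracket 251.544–315.006 → index 151–250; slope 99/63.462, offset 42.123.
AQI = 151 + 99/63.462·42.123 ≈ 216.71 ⇒ 217.
Salt Lake City: 295.227 ∈ [251.544, 315.006] ↔ index [151, 250].
151 + (295.227−251.544)·(250−151)/(315.006−251.544) = 151 + 43.683·99/63.462 ≈ 219.14, so AQI = 219.
AQIs: Kathmandu=75, Ulaanbaatar=217, Salt Lake City=219. Sum = 75 + 217 + 219 = 511.

511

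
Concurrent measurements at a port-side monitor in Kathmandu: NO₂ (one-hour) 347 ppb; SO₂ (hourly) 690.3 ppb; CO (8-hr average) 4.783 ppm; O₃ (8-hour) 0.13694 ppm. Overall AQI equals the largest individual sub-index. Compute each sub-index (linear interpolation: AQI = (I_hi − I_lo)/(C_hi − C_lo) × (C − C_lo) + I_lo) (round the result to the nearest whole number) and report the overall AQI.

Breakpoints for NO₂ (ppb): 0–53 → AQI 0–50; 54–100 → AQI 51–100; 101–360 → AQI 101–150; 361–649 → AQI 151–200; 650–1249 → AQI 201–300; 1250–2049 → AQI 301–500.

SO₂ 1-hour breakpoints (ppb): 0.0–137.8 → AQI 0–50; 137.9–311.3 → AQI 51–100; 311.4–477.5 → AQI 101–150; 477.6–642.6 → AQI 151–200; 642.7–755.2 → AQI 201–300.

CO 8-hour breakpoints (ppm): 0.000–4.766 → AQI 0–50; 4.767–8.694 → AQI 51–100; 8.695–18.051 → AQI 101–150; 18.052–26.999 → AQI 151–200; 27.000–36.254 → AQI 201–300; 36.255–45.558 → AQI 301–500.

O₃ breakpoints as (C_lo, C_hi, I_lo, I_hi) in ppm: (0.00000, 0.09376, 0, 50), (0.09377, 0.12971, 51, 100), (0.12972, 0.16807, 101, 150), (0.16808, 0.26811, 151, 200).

NO₂: 347 lies in 101–360, so I_lo=101, I_hi=150, C_lo=101, C_hi=360.
(150−101)/(360−101) × (347−101) + 101 = 49/259 × 246 + 101 ≈ 147.54 → 148.
SO₂ 690.3: bracket 642.7–755.2 → index 201–300; slope 99/112.5, offset 47.6.
AQI = 201 + 99/112.5·47.6 ≈ 242.89 ⇒ 243.
CO 4.783: bracket 4.767–8.694 → index 51–100; slope 49/3.927, offset 0.016.
AQI = 51 + 49/3.927·0.016 ≈ 51.20 ⇒ 51.
O₃: 0.13694 ∈ [0.12972, 0.16807] ↔ index [101, 150].
101 + (0.13694−0.12972)·(150−101)/(0.16807−0.12972) = 101 + 0.00722·49/0.03835 ≈ 110.23, so AQI = 110.
Sub-indices: NO₂→148, SO₂→243, CO→51, O₃→110. Overall AQI = max = 243; dominant pollutant is SO₂.

243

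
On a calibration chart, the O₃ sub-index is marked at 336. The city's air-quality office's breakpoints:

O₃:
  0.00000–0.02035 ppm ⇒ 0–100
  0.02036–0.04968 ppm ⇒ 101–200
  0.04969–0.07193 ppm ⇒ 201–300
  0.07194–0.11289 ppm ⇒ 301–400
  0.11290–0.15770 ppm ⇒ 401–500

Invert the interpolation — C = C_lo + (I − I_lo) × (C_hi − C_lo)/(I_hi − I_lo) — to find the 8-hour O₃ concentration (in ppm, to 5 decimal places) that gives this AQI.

AQI 336 lies in the 301–400 band, which corresponds to 0.07194–0.11289 ppm.
C = 0.07194 + (336−301)×(0.11289−0.07194)/(400−301) = 0.07194 + 35×0.04095/99 ≈ 0.0864173 ppm → 0.08642 ppm to 5 dp.

0.08642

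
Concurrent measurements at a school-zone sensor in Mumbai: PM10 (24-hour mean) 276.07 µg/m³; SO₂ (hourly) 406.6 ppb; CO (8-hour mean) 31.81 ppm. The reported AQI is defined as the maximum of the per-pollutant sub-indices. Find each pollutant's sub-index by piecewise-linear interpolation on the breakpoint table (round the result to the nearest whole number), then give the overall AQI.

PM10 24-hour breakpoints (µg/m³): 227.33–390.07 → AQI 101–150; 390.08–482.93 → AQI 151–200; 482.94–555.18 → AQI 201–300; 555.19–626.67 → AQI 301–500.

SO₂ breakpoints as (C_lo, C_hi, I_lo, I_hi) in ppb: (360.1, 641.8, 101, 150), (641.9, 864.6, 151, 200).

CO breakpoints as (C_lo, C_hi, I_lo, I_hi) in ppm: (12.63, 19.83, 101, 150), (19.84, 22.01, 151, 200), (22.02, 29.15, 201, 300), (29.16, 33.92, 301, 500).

412

PM10: 276.07 ∈ [227.33, 390.07] ↔ index [101, 150].
101 + (276.07−227.33)·(150−101)/(390.07−227.33) = 101 + 48.74·49/162.74 ≈ 115.68, so AQI = 116.
SO₂: 406.6 lies in 360.1–641.8, so I_lo=101, I_hi=150, C_lo=360.1, C_hi=641.8.
(150−101)/(641.8−360.1) × (406.6−360.1) + 101 = 49/281.7 × 46.5 + 101 ≈ 109.09 → 109.
CO: row 29.16–33.92 (AQI 301–500). (500−301)·(31.81−29.16)/(33.92−29.16) + 301 = 199·2.65/4.76 + 301 ≈ 411.79 → 412.
Sub-indices: PM10→116, SO₂→109, CO→412. Overall AQI = max = 412; dominant pollutant is CO.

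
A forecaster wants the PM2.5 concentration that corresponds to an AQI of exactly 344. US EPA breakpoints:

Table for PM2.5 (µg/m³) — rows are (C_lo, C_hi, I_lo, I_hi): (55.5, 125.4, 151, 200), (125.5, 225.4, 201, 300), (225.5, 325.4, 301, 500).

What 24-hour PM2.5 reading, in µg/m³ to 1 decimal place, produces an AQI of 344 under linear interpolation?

247.1

AQI 344 lies in the 301–500 band, which corresponds to 225.5–325.4 µg/m³.
C = 225.5 + (344−301)×(325.4−225.5)/(500−301) = 225.5 + 43×99.9/199 ≈ 247.086 µg/m³ → 247.1 µg/m³ to 1 dp.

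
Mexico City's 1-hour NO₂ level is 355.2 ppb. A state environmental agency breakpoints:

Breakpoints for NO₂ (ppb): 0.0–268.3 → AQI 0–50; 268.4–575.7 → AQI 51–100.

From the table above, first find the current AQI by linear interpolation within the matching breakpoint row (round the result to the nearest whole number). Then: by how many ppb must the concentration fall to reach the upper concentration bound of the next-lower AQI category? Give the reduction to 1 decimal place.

NO₂: 355.2 lies in 268.4–575.7, so I_lo=51, I_hi=100, C_lo=268.4, C_hi=575.7.
(100−51)/(575.7−268.4) × (355.2−268.4) + 51 = 49/307.3 × 86.8 + 51 ≈ 64.84 → 65.
Current AQI 65 is in the Moderate range (51–100). The next-lower category tops out at AQI 50, whose upper concentration bound is 268.3 ppb.
Reduction needed = 355.2 − 268.3 = 86.9 ppb.

86.9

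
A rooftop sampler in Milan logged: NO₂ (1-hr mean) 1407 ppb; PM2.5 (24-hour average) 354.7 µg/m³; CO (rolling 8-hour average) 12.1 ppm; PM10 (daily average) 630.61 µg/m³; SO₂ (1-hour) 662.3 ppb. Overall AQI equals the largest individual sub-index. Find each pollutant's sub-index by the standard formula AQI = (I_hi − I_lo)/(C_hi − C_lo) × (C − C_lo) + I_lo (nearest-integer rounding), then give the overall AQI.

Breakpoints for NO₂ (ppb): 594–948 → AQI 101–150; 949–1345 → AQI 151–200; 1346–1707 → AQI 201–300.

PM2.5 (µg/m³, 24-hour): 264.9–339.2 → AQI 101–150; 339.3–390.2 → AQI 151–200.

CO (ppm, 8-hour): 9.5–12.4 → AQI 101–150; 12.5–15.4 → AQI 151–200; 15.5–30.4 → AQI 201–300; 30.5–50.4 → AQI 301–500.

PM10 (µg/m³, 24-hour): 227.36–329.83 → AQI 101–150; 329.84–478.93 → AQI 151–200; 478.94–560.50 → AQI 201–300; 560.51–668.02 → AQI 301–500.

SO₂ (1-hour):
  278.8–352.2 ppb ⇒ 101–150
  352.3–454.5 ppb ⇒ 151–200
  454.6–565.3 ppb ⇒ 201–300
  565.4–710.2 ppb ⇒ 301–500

NO₂: 1407 lies in 1346–1707, so I_lo=201, I_hi=300, C_lo=1346, C_hi=1707.
(300−201)/(1707−1346) × (1407−1346) + 201 = 99/361 × 61 + 201 ≈ 217.73 → 218.
PM2.5: row 339.3–390.2 (AQI 151–200). (200−151)·(354.7−339.3)/(390.2−339.3) + 151 = 49·15.4/50.9 + 151 ≈ 165.83 → 166.
CO: 12.1 lies in 9.5–12.4, so I_lo=101, I_hi=150, C_lo=9.5, C_hi=12.4.
(150−101)/(12.4−9.5) × (12.1−9.5) + 101 = 49/2.9 × 2.6 + 101 ≈ 144.93 → 145.
PM10: 630.61 lies in 560.51–668.02, so I_lo=301, I_hi=500, C_lo=560.51, C_hi=668.02.
(500−301)/(668.02−560.51) × (630.61−560.51) + 301 = 199/107.51 × 70.10 + 301 ≈ 430.75 → 431.
SO₂: row 565.4–710.2 (AQI 301–500). (500−301)·(662.3−565.4)/(710.2−565.4) + 301 = 199·96.9/144.8 + 301 ≈ 434.17 → 434.
Sub-indices: NO₂→218, PM2.5→166, CO→145, PM10→431, SO₂→434. Overall AQI = max = 434; dominant pollutant is SO₂.

434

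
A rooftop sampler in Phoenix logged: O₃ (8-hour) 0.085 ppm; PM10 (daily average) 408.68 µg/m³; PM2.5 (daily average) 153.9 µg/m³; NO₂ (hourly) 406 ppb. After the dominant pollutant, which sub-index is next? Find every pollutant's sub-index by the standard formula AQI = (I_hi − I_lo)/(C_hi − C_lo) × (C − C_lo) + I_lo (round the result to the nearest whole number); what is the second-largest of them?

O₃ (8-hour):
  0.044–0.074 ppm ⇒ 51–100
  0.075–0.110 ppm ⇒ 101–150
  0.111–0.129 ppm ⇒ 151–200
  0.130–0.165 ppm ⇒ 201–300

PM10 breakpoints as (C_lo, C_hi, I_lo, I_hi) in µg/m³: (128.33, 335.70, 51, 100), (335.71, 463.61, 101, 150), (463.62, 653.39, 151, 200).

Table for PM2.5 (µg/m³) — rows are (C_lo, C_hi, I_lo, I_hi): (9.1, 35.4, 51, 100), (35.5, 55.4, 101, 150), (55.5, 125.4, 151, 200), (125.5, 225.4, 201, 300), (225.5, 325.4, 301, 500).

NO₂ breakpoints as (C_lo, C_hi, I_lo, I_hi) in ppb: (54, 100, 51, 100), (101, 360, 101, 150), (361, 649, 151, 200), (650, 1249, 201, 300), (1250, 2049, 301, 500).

O₃: 0.085 ∈ [0.075, 0.110] ↔ index [101, 150].
101 + (0.085−0.075)·(150−101)/(0.110−0.075) = 101 + 0.010·49/0.035 ≈ 115.00, so AQI = 115.
PM10: 408.68 ∈ [335.71, 463.61] ↔ index [101, 150].
101 + (408.68−335.71)·(150−101)/(463.61−335.71) = 101 + 72.97·49/127.90 ≈ 128.96, so AQI = 129.
PM2.5: row 125.5–225.4 (AQI 201–300). (300−201)·(153.9−125.5)/(225.4−125.5) + 201 = 99·28.4/99.9 + 201 ≈ 229.14 → 229.
NO₂: 406 lies in 361–649, so I_lo=151, I_hi=200, C_lo=361, C_hi=649.
(200−151)/(649−361) × (406−361) + 151 = 49/288 × 45 + 151 ≈ 158.66 → 159.
Sub-indices: O₃→115, PM10→129, PM2.5→229, NO₂→159. Ranked high→low: 229, 159, 129, 115. Second-highest sub-index = 159.

159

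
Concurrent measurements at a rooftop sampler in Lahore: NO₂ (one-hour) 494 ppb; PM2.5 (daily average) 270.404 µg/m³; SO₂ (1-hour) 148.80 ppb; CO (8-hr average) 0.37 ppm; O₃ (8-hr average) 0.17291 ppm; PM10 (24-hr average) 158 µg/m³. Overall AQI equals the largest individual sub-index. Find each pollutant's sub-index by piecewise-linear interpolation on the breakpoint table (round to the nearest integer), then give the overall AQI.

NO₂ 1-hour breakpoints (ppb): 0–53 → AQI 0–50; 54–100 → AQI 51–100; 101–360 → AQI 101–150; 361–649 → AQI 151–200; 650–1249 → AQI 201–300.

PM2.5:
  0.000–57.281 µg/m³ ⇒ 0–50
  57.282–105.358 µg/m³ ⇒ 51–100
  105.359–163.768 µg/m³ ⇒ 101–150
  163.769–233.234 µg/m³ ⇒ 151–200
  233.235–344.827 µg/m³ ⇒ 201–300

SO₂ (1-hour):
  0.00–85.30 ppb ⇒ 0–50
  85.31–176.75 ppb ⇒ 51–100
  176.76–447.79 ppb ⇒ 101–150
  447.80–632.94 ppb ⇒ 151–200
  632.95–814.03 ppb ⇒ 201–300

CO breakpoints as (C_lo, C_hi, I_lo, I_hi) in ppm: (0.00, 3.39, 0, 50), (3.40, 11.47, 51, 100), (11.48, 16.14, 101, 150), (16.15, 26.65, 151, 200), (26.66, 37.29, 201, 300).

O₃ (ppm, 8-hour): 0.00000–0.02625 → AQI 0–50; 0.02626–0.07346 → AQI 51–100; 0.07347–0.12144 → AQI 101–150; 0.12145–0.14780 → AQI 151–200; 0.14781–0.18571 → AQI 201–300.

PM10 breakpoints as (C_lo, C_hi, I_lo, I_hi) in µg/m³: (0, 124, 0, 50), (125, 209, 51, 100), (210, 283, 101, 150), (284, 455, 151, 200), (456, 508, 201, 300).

267

NO₂: row 361–649 (AQI 151–200). (200−151)·(494−361)/(649−361) + 151 = 49·133/288 + 151 ≈ 173.63 → 174.
PM2.5: 270.404 ∈ [233.235, 344.827] ↔ index [201, 300].
201 + (270.404−233.235)·(300−201)/(344.827−233.235) = 201 + 37.169·99/111.592 ≈ 233.97, so AQI = 234.
SO₂: 148.80 lies in 85.31–176.75, so I_lo=51, I_hi=100, C_lo=85.31, C_hi=176.75.
(100−51)/(176.75−85.31) × (148.80−85.31) + 51 = 49/91.44 × 63.49 + 51 ≈ 85.02 → 85.
CO 0.37: bracket 0.00–3.39 → index 0–50; slope 50/3.39, offset 0.37.
AQI = 0 + 50/3.39·0.37 ≈ 5.46 ⇒ 5.
O₃ 0.17291: bracket 0.14781–0.18571 → index 201–300; slope 99/0.03790, offset 0.02510.
AQI = 201 + 99/0.03790·0.02510 ≈ 266.56 ⇒ 267.
PM10: 158 ∈ [125, 209] ↔ index [51, 100].
51 + (158−125)·(100−51)/(209−125) = 51 + 33·49/84 ≈ 70.25, so AQI = 70.
Sub-indices: NO₂→174, PM2.5→234, SO₂→85, CO→5, O₃→267, PM10→70. Overall AQI = max = 267; dominant pollutant is O₃.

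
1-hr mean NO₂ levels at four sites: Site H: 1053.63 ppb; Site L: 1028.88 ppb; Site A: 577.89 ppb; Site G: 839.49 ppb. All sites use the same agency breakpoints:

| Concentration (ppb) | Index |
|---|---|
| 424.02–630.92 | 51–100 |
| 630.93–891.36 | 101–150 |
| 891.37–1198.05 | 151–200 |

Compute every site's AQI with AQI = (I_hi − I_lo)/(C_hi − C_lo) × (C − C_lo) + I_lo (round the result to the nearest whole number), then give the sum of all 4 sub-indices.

577

Site H: row 891.37–1198.05 (AQI 151–200). (200−151)·(1053.63−891.37)/(1198.05−891.37) + 151 = 49·162.26/306.68 + 151 ≈ 176.93 → 177.
Site L: 1028.88 ∈ [891.37, 1198.05] ↔ index [151, 200].
151 + (1028.88−891.37)·(200−151)/(1198.05−891.37) = 151 + 137.51·49/306.68 ≈ 172.97, so AQI = 173.
Site A 577.89: bracket 424.02–630.92 → index 51–100; slope 49/206.90, offset 153.87.
AQI = 51 + 49/206.90·153.87 ≈ 87.44 ⇒ 87.
Site G 839.49: bracket 630.93–891.36 → index 101–150; slope 49/260.43, offset 208.56.
AQI = 101 + 49/260.43·208.56 ≈ 140.24 ⇒ 140.
AQIs: Site H=177, Site L=173, Site A=87, Site G=140. Sum = 177 + 173 + 87 + 140 = 577.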